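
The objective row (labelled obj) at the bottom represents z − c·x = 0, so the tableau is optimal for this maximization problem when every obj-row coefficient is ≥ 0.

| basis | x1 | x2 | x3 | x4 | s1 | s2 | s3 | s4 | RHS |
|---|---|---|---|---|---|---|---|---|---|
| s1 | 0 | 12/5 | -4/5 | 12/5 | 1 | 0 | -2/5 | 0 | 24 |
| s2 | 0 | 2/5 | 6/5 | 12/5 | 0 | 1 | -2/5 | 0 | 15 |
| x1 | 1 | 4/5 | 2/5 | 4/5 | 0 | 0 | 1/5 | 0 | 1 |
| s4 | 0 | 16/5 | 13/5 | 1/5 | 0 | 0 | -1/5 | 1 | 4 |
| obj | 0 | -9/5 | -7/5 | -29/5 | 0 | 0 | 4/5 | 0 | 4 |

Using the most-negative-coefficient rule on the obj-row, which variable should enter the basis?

Negative obj-row entries: x2: -9/5, x3: -7/5, x4: -29/5.
The most negative is -29/5 in column x4, so x4 enters.

x4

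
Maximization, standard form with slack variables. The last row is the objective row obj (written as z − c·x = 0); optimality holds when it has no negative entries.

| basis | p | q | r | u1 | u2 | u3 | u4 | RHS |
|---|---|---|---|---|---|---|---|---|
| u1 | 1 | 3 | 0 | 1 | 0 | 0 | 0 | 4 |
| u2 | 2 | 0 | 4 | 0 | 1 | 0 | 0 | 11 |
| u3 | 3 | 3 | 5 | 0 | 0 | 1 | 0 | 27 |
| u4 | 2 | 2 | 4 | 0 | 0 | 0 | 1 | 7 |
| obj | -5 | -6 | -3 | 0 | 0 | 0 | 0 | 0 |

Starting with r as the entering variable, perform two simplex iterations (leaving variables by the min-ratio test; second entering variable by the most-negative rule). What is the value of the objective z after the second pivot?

Ratio test on column r — row 1: entry 0 ≤ 0; row 2: 11/4 = 11/4; row 3: 27/5 = 27/5; row 4: 7/4 = 7/4. Minimum is 7/4 at row 4 (u4 leaves); pivot element 4.
Pivot on row 4; the obj-row RHS becomes 0 − (-3)·(7/4) = 21/4.
Next entering variable (most negative obj-row entry -9/2): q.
Ratio test on column q — row 1: 4/3 = 4/3; row 2: entry -2 ≤ 0; row 3: (73/4)/(1/2) = 73/2; row 4: (7/4)/(1/2) = 7/2. Minimum is 4/3 at row 1 (u1 leaves); pivot element 3.
After the second pivot the obj-row RHS is 21/4 − (-9/2)·(4/3) = 45/4.

45/4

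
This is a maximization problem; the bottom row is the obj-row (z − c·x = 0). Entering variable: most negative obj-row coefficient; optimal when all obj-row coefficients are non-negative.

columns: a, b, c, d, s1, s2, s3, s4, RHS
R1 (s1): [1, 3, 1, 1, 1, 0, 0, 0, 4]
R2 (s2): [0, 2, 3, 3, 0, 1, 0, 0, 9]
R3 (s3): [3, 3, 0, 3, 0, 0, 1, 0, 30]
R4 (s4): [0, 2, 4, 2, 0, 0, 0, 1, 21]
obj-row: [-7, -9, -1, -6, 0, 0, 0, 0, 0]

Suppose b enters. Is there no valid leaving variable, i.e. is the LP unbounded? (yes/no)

Column b has positive entries in row(s) 1, 2, 3, 4, so the ratio test bounds it — not unbounded.

no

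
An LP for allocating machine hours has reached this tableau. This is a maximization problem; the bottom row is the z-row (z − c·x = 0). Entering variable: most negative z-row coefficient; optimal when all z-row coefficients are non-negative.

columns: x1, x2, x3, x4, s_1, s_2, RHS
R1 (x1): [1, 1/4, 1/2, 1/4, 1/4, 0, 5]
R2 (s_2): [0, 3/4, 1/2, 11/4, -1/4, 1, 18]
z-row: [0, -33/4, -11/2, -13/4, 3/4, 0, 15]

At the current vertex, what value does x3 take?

0

x3 is not in the basis, so in the current basic feasible solution x3 = 0.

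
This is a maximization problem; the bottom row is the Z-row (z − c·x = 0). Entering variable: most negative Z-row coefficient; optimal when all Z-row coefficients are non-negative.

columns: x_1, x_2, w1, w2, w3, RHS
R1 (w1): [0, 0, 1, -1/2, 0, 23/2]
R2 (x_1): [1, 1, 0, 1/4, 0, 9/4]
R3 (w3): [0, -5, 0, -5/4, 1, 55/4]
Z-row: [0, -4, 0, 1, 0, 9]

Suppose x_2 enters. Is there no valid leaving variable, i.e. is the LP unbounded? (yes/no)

Column x_2 has positive entries in row(s) 2, so the ratio test bounds it — not unbounded.

no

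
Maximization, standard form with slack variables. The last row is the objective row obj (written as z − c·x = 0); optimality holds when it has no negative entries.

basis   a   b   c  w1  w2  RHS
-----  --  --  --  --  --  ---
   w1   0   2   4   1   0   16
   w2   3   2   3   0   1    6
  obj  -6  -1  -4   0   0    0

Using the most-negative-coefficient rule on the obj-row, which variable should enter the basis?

a

Negative obj-row entries: a: -6, b: -1, c: -4.
The most negative is -6 in column a, so a enters.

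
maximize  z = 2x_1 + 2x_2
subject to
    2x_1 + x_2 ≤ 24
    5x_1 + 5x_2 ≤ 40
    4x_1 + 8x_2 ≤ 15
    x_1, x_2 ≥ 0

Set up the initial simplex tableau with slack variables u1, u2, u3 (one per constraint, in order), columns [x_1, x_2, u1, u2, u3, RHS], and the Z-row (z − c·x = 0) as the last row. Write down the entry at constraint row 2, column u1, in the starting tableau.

Slack u1 belongs to constraint 1; its column is the unit vector e_1, so the entry in row 2 is 0.

0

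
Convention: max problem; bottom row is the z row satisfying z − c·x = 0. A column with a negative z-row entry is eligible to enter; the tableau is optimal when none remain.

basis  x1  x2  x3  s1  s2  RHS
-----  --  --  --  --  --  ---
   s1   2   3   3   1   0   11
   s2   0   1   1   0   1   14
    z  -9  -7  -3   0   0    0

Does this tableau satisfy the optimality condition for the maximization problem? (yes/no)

The z-row has a negative entry -9 in column x1, so it is not optimal.

no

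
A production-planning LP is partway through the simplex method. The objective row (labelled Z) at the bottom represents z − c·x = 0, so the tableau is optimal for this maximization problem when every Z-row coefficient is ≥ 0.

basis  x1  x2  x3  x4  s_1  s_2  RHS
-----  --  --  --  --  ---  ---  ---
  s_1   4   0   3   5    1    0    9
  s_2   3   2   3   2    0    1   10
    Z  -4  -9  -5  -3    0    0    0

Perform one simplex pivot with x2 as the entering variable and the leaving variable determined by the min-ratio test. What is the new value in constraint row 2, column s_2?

Ratio test on column x2 — row 1: entry 0 ≤ 0; row 2: 10/2 = 5. Minimum is 5 at row 2 (s_2 leaves); pivot element 2.
Divide row 2 by 2; eliminate column x2 from the other rows.
In the new row 2, the s_2 entry is the old entry divided by the pivot: 1/2 = 1/2.

1/2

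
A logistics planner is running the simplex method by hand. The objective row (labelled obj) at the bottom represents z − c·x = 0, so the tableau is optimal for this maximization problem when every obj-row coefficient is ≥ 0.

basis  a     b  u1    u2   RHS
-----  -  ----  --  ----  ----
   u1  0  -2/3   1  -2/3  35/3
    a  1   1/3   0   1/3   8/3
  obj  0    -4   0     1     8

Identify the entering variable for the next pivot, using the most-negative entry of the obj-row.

b

Negative obj-row entries: b: -4.
The most negative is -4 in column b, so b enters.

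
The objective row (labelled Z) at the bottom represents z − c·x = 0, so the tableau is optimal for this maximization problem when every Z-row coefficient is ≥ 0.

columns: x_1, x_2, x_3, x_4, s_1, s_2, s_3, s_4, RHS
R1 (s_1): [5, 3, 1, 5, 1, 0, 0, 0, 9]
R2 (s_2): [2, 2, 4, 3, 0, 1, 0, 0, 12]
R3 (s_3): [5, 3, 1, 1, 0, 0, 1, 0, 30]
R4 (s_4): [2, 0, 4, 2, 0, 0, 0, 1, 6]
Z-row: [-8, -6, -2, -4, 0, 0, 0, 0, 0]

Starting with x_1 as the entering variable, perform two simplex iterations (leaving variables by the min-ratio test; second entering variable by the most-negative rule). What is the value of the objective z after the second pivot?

Ratio test on column x_1 — row 1: 9/5 = 9/5; row 2: 12/2 = 6; row 3: 30/5 = 6; row 4: 6/2 = 3. Minimum is 9/5 at row 1 (s_1 leaves); pivot element 5.
Pivot on row 1; the Z-row RHS becomes 0 − (-8)·(9/5) = 72/5.
Next entering variable (most negative Z-row entry -6/5): x_2.
Ratio test on column x_2 — row 1: (9/5)/(3/5) = 3; row 2: (42/5)/(4/5) = 21/2; row 3: entry 0 ≤ 0; row 4: entry -6/5 ≤ 0. Minimum is 3 at row 1 (x_1 leaves); pivot element 3/5.
After the second pivot the Z-row RHS is 72/5 − (-6/5)·3 = 18.

18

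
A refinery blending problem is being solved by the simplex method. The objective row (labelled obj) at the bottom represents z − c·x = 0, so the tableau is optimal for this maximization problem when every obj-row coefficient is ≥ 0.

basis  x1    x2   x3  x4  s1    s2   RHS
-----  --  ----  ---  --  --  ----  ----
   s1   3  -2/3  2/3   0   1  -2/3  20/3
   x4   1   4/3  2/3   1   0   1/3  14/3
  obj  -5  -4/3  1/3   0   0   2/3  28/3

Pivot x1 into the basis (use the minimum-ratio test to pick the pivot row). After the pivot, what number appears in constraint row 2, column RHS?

Ratio test on column x1 — row 1: (20/3)/3 = 20/9; row 2: (14/3)/1 = 14/3. Minimum is 20/9 at row 1 (s1 leaves); pivot element 3.
Divide row 1 by 3; eliminate column x1 from the other rows.
Row 2 update in column RHS: 14/3 − 1·(20/9) = 22/9.

22/9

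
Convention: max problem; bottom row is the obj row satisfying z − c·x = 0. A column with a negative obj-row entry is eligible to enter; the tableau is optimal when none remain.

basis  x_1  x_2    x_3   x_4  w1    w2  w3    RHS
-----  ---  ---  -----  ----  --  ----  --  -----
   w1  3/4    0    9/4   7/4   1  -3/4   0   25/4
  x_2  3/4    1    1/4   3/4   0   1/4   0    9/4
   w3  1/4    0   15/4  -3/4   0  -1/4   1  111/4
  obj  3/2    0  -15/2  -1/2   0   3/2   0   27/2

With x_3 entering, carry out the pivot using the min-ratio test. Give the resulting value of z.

103/3

Ratio test on column x_3 — row 1: (25/4)/(9/4) = 25/9; row 2: (9/4)/(1/4) = 9; row 3: (111/4)/(15/4) = 37/5. Minimum is 25/9 at row 1 (w1 leaves); pivot element 9/4.
Pivot on row 1; the obj-row RHS becomes 27/2 − (-15/2)·(25/9) = 103/3.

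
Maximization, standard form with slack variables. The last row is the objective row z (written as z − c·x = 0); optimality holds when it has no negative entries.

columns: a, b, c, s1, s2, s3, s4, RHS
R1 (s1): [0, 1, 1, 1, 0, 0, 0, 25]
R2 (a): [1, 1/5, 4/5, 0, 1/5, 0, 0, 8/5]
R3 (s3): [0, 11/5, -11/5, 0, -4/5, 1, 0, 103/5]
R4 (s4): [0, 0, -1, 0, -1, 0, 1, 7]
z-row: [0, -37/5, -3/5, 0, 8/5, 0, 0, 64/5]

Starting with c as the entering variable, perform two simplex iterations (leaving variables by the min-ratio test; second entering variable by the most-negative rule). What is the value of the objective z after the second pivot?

Ratio test on column c — row 1: 25/1 = 25; row 2: (8/5)/(4/5) = 2; row 3: entry -11/5 ≤ 0; row 4: entry -1 ≤ 0. Minimum is 2 at row 2 (a leaves); pivot element 4/5.
Pivot on row 2; the z-row RHS becomes 64/5 − (-3/5)·2 = 14.
Next entering variable (most negative z-row entry -29/4): b.
Ratio test on column b — row 1: 23/(3/4) = 92/3; row 2: 2/(1/4) = 8; row 3: 25/(11/4) = 100/11; row 4: 9/(1/4) = 36. Minimum is 8 at row 2 (c leaves); pivot element 1/4.
After the second pivot the z-row RHS is 14 − (-29/4)·8 = 72.

72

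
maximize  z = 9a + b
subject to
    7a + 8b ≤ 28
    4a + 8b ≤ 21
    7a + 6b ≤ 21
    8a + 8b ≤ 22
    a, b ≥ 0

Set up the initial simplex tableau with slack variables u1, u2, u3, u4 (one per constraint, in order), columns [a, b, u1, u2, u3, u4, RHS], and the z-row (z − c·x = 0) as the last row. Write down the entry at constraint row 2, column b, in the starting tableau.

Constraint 2 has coefficient 8 on b.

8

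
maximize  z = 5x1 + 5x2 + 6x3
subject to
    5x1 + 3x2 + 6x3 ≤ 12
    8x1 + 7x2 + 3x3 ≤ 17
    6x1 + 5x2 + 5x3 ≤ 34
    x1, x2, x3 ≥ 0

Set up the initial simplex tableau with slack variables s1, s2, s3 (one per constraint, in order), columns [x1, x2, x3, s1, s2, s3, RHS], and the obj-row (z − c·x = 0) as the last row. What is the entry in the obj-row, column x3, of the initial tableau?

-6

The obj-row carries the negated objective coefficients: the x3 entry is -6.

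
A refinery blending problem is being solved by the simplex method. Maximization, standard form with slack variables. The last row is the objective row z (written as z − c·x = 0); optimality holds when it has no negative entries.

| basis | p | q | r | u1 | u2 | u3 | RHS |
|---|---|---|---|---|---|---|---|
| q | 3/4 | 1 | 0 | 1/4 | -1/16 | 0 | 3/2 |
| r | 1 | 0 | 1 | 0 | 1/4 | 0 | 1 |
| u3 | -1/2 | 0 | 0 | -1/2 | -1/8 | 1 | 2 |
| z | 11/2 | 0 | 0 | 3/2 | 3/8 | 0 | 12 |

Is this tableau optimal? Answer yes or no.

Every z-row coefficient is ≥ 0, so the tableau is optimal.

yes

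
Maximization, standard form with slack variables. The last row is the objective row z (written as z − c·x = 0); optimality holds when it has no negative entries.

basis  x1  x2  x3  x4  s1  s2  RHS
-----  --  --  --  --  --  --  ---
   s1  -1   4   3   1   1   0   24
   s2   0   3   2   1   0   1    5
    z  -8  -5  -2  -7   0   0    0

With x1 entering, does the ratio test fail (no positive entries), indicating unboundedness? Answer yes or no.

Every constraint-row entry in column x1 is ≤ 0, so increasing x1 is unbounded.

yes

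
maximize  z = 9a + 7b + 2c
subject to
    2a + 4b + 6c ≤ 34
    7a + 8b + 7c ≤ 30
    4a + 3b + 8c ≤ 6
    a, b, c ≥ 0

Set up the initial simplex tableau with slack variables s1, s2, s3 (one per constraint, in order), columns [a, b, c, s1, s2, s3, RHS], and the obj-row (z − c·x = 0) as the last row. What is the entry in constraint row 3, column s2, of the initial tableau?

0

Slack s2 belongs to constraint 2; its column is the unit vector e_2, so the entry in row 3 is 0.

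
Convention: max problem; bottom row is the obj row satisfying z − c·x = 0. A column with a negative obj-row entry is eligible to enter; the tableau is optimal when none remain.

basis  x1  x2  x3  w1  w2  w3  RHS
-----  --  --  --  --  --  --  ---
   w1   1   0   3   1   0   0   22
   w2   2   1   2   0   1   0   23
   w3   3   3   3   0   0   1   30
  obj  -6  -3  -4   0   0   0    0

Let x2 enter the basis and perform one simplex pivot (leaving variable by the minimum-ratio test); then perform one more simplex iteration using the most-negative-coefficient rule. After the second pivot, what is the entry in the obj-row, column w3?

Ratio test on column x2 — row 1: entry 0 ≤ 0; row 2: 23/1 = 23; row 3: 30/3 = 10. Minimum is 10 at row 3 (w3 leaves); pivot element 3.
Divide row 3 by 3; eliminate column x2 from the other rows.
Second iteration: most negative obj-row entry is -3 in column x1, so x1 enters.
Ratio test on column x1 — row 1: 22/1 = 22; row 2: 13/1 = 13; row 3: 10/1 = 10. Minimum is 10 at row 3 (x2 leaves); pivot element 1.
Divide row 3 by 1; eliminate column x1 from the other rows.
After both pivots, the entry at the obj-row, column w3 is 2.

2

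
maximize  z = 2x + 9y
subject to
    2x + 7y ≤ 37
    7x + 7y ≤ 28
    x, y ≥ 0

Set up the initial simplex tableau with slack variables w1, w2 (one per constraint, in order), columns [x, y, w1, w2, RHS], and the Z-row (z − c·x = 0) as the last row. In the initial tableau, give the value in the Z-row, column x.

The Z-row carries the negated objective coefficients: the x entry is -2.

-2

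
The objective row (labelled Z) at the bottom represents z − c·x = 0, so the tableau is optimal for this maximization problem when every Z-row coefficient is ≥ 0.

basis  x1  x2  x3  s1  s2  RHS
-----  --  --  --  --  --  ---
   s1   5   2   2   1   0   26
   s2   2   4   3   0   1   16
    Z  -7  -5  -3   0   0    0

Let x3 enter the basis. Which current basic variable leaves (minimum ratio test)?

s2

Column x3 entries and ratios — s1: 26/2 = 13; s2: 16/3 = 16/3.
Smallest ratio is 16/3 in the row of s2, so s2 leaves.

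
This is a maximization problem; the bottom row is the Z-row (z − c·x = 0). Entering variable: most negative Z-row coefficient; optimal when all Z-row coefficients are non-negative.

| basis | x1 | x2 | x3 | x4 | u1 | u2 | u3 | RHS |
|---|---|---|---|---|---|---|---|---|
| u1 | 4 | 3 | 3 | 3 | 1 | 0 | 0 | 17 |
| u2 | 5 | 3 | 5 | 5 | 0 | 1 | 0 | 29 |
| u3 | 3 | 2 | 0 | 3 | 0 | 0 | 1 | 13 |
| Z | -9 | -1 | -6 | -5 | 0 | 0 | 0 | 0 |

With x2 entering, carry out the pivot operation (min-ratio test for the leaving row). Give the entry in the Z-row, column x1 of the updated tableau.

Ratio test on column x2 — row 1: 17/3 = 17/3; row 2: 29/3 = 29/3; row 3: 13/2 = 13/2. Minimum is 17/3 at row 1 (u1 leaves); pivot element 3.
Divide row 1 by 3; eliminate column x2 from the other rows.
Z-row update in column x1: -9 − (-1)·(4/3) = -23/3.

-23/3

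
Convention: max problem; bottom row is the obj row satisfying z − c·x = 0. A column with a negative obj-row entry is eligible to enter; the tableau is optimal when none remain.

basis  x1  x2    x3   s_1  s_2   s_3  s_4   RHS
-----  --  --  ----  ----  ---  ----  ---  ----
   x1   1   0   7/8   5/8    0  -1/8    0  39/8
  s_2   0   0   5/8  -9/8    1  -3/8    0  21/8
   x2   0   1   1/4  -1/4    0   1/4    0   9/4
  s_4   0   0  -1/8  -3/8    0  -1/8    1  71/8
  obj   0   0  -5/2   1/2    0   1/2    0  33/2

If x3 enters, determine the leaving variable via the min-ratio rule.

s_2

Column x3 entries and ratios — x1: (39/8)/(7/8) = 39/7; s_2: (21/8)/(5/8) = 21/5; x2: (9/4)/(1/4) = 9; s_4: -1/8 ≤ 0, skip.
Smallest ratio is 21/5 in the row of s_2, so s_2 leaves.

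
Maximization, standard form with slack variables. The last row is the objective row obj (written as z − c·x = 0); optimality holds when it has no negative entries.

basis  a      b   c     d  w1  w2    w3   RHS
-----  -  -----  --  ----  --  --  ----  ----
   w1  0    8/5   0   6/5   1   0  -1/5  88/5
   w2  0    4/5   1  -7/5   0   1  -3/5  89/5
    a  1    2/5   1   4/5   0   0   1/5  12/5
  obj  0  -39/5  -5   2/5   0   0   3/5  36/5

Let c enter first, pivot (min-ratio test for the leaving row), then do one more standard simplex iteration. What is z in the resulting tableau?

54

Ratio test on column c — row 1: entry 0 ≤ 0; row 2: (89/5)/1 = 89/5; row 3: (12/5)/1 = 12/5. Minimum is 12/5 at row 3 (a leaves); pivot element 1.
Pivot on row 3; the obj-row RHS becomes 36/5 − (-5)·(12/5) = 96/5.
Next entering variable (most negative obj-row entry -29/5): b.
Ratio test on column b — row 1: (88/5)/(8/5) = 11; row 2: (77/5)/(2/5) = 77/2; row 3: (12/5)/(2/5) = 6. Minimum is 6 at row 3 (c leaves); pivot element 2/5.
After the second pivot the obj-row RHS is 96/5 − (-29/5)·6 = 54.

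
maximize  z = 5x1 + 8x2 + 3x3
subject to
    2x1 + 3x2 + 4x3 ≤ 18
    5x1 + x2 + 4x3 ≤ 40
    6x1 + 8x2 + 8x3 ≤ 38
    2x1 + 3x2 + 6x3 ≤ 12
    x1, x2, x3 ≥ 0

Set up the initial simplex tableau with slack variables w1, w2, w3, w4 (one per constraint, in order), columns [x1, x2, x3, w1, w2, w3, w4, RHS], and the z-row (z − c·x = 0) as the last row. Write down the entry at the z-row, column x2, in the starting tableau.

-8

The z-row carries the negated objective coefficients: the x2 entry is -8.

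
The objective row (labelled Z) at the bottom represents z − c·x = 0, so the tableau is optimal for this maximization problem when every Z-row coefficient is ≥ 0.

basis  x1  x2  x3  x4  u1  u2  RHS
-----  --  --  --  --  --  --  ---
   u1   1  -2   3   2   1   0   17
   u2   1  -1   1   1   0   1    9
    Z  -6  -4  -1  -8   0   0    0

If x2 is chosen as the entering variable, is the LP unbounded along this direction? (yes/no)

Every constraint-row entry in column x2 is ≤ 0, so increasing x2 is unbounded.

yes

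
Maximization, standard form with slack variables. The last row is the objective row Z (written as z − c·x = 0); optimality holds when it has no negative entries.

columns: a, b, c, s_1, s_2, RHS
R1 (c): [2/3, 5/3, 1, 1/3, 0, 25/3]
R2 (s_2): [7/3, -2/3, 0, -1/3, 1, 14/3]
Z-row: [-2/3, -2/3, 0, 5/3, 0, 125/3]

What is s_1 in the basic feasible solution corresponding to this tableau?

s_1 is not in the basis, so in the current basic feasible solution s_1 = 0.

0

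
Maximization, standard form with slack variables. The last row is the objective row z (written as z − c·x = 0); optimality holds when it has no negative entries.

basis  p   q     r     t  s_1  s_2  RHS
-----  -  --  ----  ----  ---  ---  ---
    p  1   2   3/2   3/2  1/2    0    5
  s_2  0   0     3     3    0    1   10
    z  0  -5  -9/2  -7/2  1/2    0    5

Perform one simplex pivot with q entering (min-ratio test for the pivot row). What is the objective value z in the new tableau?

Ratio test on column q — row 1: 5/2 = 5/2; row 2: entry 0 ≤ 0. Minimum is 5/2 at row 1 (p leaves); pivot element 2.
Pivot on row 1; the z-row RHS becomes 5 − (-5)·(5/2) = 35/2.

35/2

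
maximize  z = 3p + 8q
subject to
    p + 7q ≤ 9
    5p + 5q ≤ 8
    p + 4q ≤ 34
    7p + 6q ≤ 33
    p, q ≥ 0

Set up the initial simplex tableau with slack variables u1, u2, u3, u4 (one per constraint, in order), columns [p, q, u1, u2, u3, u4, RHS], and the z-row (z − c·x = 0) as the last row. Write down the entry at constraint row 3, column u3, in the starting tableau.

Slack u3 belongs to constraint 3; its column is the unit vector e_3, so the entry in row 3 is 1.

1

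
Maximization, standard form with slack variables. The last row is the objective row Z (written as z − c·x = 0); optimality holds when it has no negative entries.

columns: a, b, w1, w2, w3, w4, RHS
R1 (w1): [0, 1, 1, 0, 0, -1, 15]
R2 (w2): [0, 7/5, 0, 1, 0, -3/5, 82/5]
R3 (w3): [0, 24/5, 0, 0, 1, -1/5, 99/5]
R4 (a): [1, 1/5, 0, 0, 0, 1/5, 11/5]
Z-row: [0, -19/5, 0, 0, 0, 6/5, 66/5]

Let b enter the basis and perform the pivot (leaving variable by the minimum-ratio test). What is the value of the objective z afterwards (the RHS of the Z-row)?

Ratio test on column b — row 1: 15/1 = 15; row 2: (82/5)/(7/5) = 82/7; row 3: (99/5)/(24/5) = 33/8; row 4: (11/5)/(1/5) = 11. Minimum is 33/8 at row 3 (w3 leaves); pivot element 24/5.
Pivot on row 3; the Z-row RHS becomes 66/5 − (-19/5)·(33/8) = 231/8.

231/8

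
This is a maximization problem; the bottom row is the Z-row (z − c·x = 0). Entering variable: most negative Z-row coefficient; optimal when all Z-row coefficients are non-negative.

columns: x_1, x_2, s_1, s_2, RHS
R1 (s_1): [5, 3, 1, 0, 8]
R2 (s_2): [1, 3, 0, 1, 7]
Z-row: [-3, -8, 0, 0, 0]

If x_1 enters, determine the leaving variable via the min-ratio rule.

s_1

Column x_1 entries and ratios — s_1: 8/5 = 8/5; s_2: 7/1 = 7.
Smallest ratio is 8/5 in the row of s_1, so s_1 leaves.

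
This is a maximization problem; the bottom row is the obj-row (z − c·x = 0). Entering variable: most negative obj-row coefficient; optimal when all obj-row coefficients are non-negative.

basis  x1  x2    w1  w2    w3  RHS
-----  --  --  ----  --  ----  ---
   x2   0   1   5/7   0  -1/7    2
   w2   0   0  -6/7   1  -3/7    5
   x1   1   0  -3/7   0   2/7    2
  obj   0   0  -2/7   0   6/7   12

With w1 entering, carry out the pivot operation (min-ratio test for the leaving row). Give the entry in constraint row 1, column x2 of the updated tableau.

Ratio test on column w1 — row 1: 2/(5/7) = 14/5; row 2: entry -6/7 ≤ 0; row 3: entry -3/7 ≤ 0. Minimum is 14/5 at row 1 (x2 leaves); pivot element 5/7.
Divide row 1 by 5/7; eliminate column w1 from the other rows.
In the new row 1, the x2 entry is the old entry divided by the pivot: 1/(5/7) = 7/5.

7/5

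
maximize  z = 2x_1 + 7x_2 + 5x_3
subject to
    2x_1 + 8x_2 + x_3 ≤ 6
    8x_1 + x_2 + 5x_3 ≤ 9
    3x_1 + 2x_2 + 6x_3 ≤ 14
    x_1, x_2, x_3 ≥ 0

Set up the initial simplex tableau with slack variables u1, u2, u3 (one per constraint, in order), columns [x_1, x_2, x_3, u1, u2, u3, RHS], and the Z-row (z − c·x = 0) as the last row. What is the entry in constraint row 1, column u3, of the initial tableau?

0

Slack u3 belongs to constraint 3; its column is the unit vector e_3, so the entry in row 1 is 0.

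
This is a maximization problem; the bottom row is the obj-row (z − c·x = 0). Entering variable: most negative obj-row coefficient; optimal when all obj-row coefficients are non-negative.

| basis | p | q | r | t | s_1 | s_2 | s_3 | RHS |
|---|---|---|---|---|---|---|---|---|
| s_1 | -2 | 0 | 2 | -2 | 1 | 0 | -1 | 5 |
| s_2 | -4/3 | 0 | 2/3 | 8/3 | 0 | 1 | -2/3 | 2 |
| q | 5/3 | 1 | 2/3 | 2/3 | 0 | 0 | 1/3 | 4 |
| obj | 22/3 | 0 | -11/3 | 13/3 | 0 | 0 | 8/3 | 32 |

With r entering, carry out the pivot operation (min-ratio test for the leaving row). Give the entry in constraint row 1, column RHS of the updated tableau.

5/2

Ratio test on column r — row 1: 5/2 = 5/2; row 2: 2/(2/3) = 3; row 3: 4/(2/3) = 6. Minimum is 5/2 at row 1 (s_1 leaves); pivot element 2.
Divide row 1 by 2; eliminate column r from the other rows.
In the new row 1, the RHS entry is the old entry divided by the pivot: 5/2 = 5/2.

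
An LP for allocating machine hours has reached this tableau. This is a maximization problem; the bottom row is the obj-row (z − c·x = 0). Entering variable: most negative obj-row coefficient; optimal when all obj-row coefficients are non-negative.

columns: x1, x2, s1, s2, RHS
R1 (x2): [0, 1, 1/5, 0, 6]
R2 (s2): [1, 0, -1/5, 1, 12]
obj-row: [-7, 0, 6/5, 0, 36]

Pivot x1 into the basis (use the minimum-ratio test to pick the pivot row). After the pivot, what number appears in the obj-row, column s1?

-1/5

Ratio test on column x1 — row 1: entry 0 ≤ 0; row 2: 12/1 = 12. Minimum is 12 at row 2 (s2 leaves); pivot element 1.
Divide row 2 by 1; eliminate column x1 from the other rows.
obj-row update in column s1: 6/5 − (-7)·(-1/5) = -1/5.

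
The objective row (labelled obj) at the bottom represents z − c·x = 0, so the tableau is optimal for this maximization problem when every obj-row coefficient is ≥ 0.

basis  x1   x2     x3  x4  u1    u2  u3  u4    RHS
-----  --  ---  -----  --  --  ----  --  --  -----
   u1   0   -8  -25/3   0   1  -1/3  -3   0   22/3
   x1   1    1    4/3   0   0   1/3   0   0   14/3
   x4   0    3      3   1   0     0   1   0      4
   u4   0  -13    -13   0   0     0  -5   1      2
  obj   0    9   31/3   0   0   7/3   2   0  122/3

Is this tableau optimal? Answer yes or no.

yes

Every obj-row coefficient is ≥ 0, so the tableau is optimal.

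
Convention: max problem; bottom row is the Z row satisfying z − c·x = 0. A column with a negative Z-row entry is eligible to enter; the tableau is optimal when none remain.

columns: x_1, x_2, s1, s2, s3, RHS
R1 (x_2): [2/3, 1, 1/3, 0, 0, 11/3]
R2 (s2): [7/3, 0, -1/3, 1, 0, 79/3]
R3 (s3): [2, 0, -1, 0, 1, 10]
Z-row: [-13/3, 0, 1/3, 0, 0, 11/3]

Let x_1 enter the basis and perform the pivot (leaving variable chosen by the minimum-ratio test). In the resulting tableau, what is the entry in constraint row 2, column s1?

5/6

Ratio test on column x_1 — row 1: (11/3)/(2/3) = 11/2; row 2: (79/3)/(7/3) = 79/7; row 3: 10/2 = 5. Minimum is 5 at row 3 (s3 leaves); pivot element 2.
Divide row 3 by 2; eliminate column x_1 from the other rows.
Row 2 update in column s1: -1/3 − (7/3)·(-1/2) = 5/6.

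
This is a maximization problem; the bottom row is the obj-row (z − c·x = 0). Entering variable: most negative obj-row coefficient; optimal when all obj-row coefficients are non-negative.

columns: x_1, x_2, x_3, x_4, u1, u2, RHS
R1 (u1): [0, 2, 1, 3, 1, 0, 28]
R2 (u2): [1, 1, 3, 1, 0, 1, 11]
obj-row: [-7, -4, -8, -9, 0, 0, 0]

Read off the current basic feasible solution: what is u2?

11

u2 is basic (row 2); its value is the RHS of that row, 11.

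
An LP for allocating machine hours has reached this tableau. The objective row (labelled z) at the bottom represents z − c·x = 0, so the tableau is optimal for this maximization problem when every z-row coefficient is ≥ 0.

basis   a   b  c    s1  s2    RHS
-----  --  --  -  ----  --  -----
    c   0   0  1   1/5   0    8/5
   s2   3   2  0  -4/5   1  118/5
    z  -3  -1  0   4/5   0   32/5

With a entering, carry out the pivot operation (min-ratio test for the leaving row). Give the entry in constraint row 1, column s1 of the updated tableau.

1/5

Ratio test on column a — row 1: entry 0 ≤ 0; row 2: (118/5)/3 = 118/15. Minimum is 118/15 at row 2 (s2 leaves); pivot element 3.
Divide row 2 by 3; eliminate column a from the other rows.
Row 1 update in column s1: 1/5 − 0·(-4/15) = 1/5.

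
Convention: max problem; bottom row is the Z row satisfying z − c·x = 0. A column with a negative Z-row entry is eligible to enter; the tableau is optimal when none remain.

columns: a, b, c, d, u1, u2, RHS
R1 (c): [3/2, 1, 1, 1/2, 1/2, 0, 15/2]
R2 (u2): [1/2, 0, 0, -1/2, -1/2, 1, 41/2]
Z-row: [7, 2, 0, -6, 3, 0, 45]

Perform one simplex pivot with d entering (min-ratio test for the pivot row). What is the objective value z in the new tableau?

Ratio test on column d — row 1: (15/2)/(1/2) = 15; row 2: entry -1/2 ≤ 0. Minimum is 15 at row 1 (c leaves); pivot element 1/2.
Pivot on row 1; the Z-row RHS becomes 45 − (-6)·15 = 135.

135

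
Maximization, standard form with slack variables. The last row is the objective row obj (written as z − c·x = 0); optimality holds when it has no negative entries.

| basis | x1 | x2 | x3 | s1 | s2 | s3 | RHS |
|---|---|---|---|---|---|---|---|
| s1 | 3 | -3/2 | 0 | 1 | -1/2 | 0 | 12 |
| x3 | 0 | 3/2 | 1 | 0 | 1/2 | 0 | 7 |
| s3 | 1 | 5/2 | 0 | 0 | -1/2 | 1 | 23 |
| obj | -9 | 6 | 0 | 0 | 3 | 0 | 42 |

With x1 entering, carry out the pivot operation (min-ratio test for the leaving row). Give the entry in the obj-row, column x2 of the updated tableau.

3/2

Ratio test on column x1 — row 1: 12/3 = 4; row 2: entry 0 ≤ 0; row 3: 23/1 = 23. Minimum is 4 at row 1 (s1 leaves); pivot element 3.
Divide row 1 by 3; eliminate column x1 from the other rows.
obj-row update in column x2: 6 − (-9)·(-1/2) = 3/2.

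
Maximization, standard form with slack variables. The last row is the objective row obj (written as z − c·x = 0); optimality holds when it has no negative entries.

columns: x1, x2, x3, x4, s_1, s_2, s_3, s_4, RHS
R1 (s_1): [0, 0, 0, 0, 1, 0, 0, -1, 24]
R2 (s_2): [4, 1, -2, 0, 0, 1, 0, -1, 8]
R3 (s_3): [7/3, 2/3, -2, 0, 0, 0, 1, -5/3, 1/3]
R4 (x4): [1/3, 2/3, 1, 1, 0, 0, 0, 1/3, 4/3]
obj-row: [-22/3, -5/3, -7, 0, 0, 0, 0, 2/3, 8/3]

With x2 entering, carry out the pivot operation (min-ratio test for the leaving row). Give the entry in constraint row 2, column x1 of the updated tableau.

Ratio test on column x2 — row 1: entry 0 ≤ 0; row 2: 8/1 = 8; row 3: (1/3)/(2/3) = 1/2; row 4: (4/3)/(2/3) = 2. Minimum is 1/2 at row 3 (s_3 leaves); pivot element 2/3.
Divide row 3 by 2/3; eliminate column x2 from the other rows.
Row 2 update in column x1: 4 − 1·(7/2) = 1/2.

1/2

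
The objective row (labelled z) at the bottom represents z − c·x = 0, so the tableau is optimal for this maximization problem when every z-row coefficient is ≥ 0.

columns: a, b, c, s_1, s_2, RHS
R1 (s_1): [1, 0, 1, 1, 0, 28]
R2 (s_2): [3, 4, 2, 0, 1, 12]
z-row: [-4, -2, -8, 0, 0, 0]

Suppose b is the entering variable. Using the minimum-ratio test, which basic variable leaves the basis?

s_2

Column b entries and ratios — s_1: 0 ≤ 0, skip; s_2: 12/4 = 3.
Smallest ratio is 3 in the row of s_2, so s_2 leaves.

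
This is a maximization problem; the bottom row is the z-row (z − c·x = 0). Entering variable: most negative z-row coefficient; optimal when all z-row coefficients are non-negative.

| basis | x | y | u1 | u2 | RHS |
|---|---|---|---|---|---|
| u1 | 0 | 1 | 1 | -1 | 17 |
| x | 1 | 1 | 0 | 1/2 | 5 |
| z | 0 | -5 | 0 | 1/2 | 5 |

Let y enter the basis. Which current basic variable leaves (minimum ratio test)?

x

Column y entries and ratios — u1: 17/1 = 17; x: 5/1 = 5.
Smallest ratio is 5 in the row of x, so x leaves.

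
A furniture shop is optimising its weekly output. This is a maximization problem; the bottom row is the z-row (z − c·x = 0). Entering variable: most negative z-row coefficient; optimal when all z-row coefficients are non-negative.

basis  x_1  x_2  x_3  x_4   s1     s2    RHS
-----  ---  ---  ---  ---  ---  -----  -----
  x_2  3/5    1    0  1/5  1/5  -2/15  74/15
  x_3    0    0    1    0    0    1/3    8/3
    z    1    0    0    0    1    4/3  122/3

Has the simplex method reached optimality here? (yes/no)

Every z-row coefficient is ≥ 0, so the tableau is optimal.

yes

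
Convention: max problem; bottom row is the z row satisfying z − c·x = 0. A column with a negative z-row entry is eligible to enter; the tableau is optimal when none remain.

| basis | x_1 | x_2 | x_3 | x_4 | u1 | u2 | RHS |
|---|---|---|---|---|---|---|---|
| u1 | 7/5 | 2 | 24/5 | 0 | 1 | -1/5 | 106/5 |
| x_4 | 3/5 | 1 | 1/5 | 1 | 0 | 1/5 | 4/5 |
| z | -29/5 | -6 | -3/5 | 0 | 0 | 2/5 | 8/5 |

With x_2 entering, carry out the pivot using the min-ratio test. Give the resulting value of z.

32/5

Ratio test on column x_2 — row 1: (106/5)/2 = 53/5; row 2: (4/5)/1 = 4/5. Minimum is 4/5 at row 2 (x_4 leaves); pivot element 1.
Pivot on row 2; the z-row RHS becomes 8/5 − (-6)·(4/5) = 32/5.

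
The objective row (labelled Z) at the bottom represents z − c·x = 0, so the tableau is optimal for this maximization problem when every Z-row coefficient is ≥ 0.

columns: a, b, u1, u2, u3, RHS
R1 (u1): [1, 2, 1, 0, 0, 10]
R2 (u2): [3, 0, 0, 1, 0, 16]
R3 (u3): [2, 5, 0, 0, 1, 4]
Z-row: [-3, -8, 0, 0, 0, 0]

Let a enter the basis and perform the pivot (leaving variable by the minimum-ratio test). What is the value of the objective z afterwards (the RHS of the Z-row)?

6

Ratio test on column a — row 1: 10/1 = 10; row 2: 16/3 = 16/3; row 3: 4/2 = 2. Minimum is 2 at row 3 (u3 leaves); pivot element 2.
Pivot on row 3; the Z-row RHS becomes 0 − (-3)·2 = 6.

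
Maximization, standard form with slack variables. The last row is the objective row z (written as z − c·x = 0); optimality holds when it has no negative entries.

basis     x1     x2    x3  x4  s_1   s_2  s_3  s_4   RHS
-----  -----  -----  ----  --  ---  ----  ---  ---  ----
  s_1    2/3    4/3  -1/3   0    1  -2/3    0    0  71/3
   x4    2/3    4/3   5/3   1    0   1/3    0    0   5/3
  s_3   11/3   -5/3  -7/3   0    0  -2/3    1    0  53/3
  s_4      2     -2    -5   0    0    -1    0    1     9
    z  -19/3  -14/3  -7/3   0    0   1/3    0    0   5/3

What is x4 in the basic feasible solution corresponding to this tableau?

5/3

x4 is basic (row 2); its value is the RHS of that row, 5/3.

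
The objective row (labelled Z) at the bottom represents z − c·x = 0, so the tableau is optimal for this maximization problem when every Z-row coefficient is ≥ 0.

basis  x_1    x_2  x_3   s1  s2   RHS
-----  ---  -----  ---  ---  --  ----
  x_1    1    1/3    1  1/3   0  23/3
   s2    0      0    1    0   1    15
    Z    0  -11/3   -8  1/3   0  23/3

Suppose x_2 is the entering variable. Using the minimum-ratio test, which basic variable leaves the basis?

x_1

Column x_2 entries and ratios — x_1: (23/3)/(1/3) = 23; s2: 0 ≤ 0, skip.
Smallest ratio is 23 in the row of x_1, so x_1 leaves.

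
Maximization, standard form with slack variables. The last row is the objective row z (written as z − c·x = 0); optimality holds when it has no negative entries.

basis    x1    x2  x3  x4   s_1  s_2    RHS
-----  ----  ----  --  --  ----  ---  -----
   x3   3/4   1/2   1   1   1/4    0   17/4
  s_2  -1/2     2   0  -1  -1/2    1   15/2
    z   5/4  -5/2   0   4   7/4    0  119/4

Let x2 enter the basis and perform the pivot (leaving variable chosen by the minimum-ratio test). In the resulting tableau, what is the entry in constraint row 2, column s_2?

1/2

Ratio test on column x2 — row 1: (17/4)/(1/2) = 17/2; row 2: (15/2)/2 = 15/4. Minimum is 15/4 at row 2 (s_2 leaves); pivot element 2.
Divide row 2 by 2; eliminate column x2 from the other rows.
In the new row 2, the s_2 entry is the old entry divided by the pivot: 1/2 = 1/2.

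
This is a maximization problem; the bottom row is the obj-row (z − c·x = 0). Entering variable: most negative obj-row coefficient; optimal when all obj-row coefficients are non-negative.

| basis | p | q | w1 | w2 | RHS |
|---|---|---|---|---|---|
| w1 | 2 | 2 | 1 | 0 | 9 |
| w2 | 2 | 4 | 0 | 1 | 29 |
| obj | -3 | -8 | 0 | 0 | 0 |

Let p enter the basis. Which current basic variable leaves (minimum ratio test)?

Column p entries and ratios — w1: 9/2 = 9/2; w2: 29/2 = 29/2.
Smallest ratio is 9/2 in the row of w1, so w1 leaves.

w1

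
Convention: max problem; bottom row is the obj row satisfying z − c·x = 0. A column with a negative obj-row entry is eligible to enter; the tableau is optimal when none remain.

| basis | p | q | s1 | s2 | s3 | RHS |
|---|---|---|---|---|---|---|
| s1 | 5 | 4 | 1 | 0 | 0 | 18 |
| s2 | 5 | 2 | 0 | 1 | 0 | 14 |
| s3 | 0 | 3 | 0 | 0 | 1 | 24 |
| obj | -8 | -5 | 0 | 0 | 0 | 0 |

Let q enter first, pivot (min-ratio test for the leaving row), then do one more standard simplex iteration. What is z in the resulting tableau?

Ratio test on column q — row 1: 18/4 = 9/2; row 2: 14/2 = 7; row 3: 24/3 = 8. Minimum is 9/2 at row 1 (s1 leaves); pivot element 4.
Pivot on row 1; the obj-row RHS becomes 0 − (-5)·(9/2) = 45/2.
Next entering variable (most negative obj-row entry -7/4): p.
Ratio test on column p — row 1: (9/2)/(5/4) = 18/5; row 2: 5/(5/2) = 2; row 3: entry -15/4 ≤ 0. Minimum is 2 at row 2 (s2 leaves); pivot element 5/2.
After the second pivot the obj-row RHS is 45/2 − (-7/4)·2 = 26.

26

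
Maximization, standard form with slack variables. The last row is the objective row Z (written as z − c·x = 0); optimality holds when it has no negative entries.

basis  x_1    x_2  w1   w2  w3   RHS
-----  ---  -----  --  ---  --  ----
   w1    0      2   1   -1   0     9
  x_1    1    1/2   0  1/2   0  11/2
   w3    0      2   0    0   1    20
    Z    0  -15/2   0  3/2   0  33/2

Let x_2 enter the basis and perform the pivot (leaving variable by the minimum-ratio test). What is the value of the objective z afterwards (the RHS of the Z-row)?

201/4

Ratio test on column x_2 — row 1: 9/2 = 9/2; row 2: (11/2)/(1/2) = 11; row 3: 20/2 = 10. Minimum is 9/2 at row 1 (w1 leaves); pivot element 2.
Pivot on row 1; the Z-row RHS becomes 33/2 − (-15/2)·(9/2) = 201/4.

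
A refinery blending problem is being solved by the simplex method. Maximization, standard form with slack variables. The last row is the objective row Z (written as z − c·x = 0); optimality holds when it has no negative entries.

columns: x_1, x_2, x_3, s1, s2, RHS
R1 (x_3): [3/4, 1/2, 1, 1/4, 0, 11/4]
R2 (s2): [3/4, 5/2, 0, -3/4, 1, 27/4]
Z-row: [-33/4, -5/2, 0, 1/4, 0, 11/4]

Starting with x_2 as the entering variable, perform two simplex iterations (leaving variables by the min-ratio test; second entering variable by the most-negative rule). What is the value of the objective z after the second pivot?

Ratio test on column x_2 — row 1: (11/4)/(1/2) = 11/2; row 2: (27/4)/(5/2) = 27/10. Minimum is 27/10 at row 2 (s2 leaves); pivot element 5/2.
Pivot on row 2; the Z-row RHS becomes 11/4 − (-5/2)·(27/10) = 19/2.
Next entering variable (most negative Z-row entry -15/2): x_1.
Ratio test on column x_1 — row 1: (7/5)/(3/5) = 7/3; row 2: (27/10)/(3/10) = 9. Minimum is 7/3 at row 1 (x_3 leaves); pivot element 3/5.
After the second pivot the Z-row RHS is 19/2 − (-15/2)·(7/3) = 27.

27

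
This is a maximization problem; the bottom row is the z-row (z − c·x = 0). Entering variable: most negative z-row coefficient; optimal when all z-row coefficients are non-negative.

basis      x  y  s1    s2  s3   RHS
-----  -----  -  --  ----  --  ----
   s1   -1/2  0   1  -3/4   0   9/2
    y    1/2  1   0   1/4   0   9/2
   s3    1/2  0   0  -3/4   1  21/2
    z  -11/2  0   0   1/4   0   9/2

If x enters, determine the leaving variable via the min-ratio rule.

Column x entries and ratios — s1: -1/2 ≤ 0, skip; y: (9/2)/(1/2) = 9; s3: (21/2)/(1/2) = 21.
Smallest ratio is 9 in the row of y, so y leaves.

y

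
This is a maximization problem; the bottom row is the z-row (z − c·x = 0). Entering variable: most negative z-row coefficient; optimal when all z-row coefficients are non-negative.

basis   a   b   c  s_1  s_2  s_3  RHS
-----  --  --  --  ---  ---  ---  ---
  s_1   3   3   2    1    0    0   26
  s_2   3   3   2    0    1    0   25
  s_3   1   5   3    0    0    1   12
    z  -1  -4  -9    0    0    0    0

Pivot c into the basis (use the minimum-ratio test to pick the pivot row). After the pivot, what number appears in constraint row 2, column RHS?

Ratio test on column c — row 1: 26/2 = 13; row 2: 25/2 = 25/2; row 3: 12/3 = 4. Minimum is 4 at row 3 (s_3 leaves); pivot element 3.
Divide row 3 by 3; eliminate column c from the other rows.
Row 2 update in column RHS: 25 − 2·4 = 17.

17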